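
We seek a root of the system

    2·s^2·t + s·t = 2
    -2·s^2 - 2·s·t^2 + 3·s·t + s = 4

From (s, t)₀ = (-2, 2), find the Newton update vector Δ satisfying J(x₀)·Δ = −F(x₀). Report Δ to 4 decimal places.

(0.8791, 0.3846)

At (-2, 2): F = (10.0000, -10.0000).
Jacobian J = [[4·s·t + t, 2·s^2 + s], [-4·s - 2·t^2 + 3·t + 1, -4·s·t + 3·s]].
At the point, J = [[-14.0000, 6.0000], [7.0000, 10.0000]] (det J = -182.0000).
Solving J·Δ = −F gives Δ = (0.8791, 0.3846).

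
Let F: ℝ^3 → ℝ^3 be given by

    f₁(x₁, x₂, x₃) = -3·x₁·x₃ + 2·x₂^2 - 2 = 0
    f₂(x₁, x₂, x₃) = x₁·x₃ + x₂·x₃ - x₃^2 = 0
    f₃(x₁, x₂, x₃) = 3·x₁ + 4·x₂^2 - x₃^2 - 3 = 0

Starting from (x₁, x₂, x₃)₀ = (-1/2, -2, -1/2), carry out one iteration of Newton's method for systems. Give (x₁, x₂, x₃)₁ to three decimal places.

(-0.375, -1.250, -0.125)

At (-1/2, -2, -1/2): F = (5.250, 1.000, 11.250).
Jacobian J = [[-3·x₃, 4·x₂, -3·x₁], [x₃, x₃, x₁ + x₂ - 2·x₃], [3, 8·x₂, -2·x₃]].
At the point, J = [[1.500, -8.000, 1.500], [-0.500, -0.500, -1.500], [3.000, -16.000, 1.000]] (det J = 9.500).
Solving J·Δ = −F gives Δ = (0.125, 0.750, 0.375).
Then the next iterate is (x₁, x₂, x₃)₁ = (-0.375, -1.250, -0.125).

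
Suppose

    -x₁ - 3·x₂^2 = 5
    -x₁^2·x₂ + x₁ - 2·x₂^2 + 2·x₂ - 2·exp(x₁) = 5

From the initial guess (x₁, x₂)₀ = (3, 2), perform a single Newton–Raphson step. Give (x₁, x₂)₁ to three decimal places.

At (3, 2): F = (-20.000, -64.17107).
Jacobian J = [[-1, -6·x₂], [-2·x₁·x₂ - 2·exp(x₁) + 1, -x₁^2 - 4·x₂ + 2]].
At the point, J = [[-1.000, -12.000], [-51.17107, -15.000]] (det J = -599.05289).
Solving J·Δ = −F gives Δ = (-0.785, -1.601).
Then the next iterate is (x₁, x₂)₁ = (2.215, 0.399).

(2.215, 0.399)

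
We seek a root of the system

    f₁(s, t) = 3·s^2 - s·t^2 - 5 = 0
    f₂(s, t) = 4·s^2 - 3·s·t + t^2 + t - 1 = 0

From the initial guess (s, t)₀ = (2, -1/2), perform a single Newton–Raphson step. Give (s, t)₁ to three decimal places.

At (2, -1/2): F = (6.500, 17.750).
Jacobian J = [[6·s - t^2, -2·s·t], [8·s - 3·t, -3·s + 2·t + 1]].
At the point, J = [[11.750, 2.000], [17.500, -6.000]] (det J = -105.500).
Solving J·Δ = −F gives Δ = (-0.706, 0.899).
Then the next iterate is (s, t)₁ = (1.294, 0.399).

(1.294, 0.399)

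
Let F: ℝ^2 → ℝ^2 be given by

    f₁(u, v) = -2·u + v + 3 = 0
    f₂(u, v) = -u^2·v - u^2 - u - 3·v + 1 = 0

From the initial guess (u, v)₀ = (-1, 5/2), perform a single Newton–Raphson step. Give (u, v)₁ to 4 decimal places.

At (-1, 5/2): F = (7.5000, -9.0000).
Jacobian J = [[-2, 1], [-2·u·v - 2·u - 1, -u^2 - 3]].
At the point, J = [[-2.0000, 1.0000], [6.0000, -4.0000]] (det J = 2.0000).
Solving J·Δ = −F gives Δ = (10.5000, 13.5000).
Then the next iterate is (u, v)₁ = (9.5000, 16.0000).

(9.5000, 16.0000)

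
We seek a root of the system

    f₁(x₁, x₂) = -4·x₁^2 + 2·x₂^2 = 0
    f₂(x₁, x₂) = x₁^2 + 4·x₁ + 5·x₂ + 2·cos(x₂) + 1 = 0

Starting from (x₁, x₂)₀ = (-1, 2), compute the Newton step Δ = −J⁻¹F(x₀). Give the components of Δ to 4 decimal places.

At (-1, 2): F = (4.0000, 7.167706).
Jacobian J = [[-8·x₁, 4·x₂], [2·x₁ + 4, -2·sin(x₂) + 5]].
At the point, J = [[8.0000, 8.0000], [2.0000, 3.181405]] (det J = 9.451241).
Solving J·Δ = −F gives Δ = (4.7207, -5.2207).

(4.7207, -5.2207)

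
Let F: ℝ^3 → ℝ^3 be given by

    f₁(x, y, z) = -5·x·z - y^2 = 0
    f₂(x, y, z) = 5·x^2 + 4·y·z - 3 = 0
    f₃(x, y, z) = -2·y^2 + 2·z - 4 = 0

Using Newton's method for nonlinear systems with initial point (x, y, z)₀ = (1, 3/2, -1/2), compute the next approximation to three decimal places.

(0.459, 0.119, 0.108)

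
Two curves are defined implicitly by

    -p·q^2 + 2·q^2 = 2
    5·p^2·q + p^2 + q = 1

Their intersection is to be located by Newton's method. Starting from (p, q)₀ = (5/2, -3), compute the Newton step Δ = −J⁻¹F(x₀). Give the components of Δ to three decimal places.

At (5/2, -3): F = (-6.500, -91.500).
Jacobian J = [[-q^2, -2·p·q + 4·q], [10·p·q + 2·p, 5·p^2 + 1]].
At the point, J = [[-9.000, 3.000], [-70.000, 32.250]] (det J = -80.250).
Solving J·Δ = −F gives Δ = (0.808, 4.592).

(0.808, 4.592)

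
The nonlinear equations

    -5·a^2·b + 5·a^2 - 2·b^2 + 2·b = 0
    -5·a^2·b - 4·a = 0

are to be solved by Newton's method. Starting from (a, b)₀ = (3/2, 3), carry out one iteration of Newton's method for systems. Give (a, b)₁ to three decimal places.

At (3/2, 3): F = (-34.500, -39.750).
Jacobian J = [[-10·a·b + 10·a, -5·a^2 - 4·b + 2], [-10·a·b - 4, -5·a^2]].
At the point, J = [[-30.000, -21.250], [-49.000, -11.250]] (det J = -703.750).
Solving J·Δ = −F gives Δ = (-0.649, -0.708).
Then the next iterate is (a, b)₁ = (0.851, 2.292).

(0.851, 2.292)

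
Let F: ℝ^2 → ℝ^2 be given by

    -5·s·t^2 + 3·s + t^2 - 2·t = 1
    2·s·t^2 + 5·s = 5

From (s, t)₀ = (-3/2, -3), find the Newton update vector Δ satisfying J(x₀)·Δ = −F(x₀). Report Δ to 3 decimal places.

At (-3/2, -3): F = (77.000, -39.500).
Jacobian J = [[-5·t^2 + 3, -10·s·t + 2·t - 2], [2·t^2 + 5, 4·s·t]].
At the point, J = [[-42.000, -53.000], [23.000, 18.000]] (det J = 463.000).
Solving J·Δ = −F gives Δ = (1.528, 0.242).

(1.528, 0.242)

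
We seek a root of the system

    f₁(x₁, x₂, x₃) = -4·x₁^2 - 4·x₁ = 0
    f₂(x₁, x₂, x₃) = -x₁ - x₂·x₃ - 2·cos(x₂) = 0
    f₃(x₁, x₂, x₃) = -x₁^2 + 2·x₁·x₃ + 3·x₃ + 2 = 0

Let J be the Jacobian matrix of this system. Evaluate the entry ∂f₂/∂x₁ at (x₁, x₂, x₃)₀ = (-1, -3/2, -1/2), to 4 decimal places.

-1.0000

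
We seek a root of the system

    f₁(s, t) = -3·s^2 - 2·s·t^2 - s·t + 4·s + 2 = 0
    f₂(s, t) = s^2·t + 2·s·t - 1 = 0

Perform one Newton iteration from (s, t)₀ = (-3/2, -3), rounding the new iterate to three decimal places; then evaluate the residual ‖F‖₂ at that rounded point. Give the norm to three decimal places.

0.157

At (-3/2, -3): F = (11.750, 1.250).
Jacobian J = [[-6·s - 2·t^2 - t + 4, -4·s·t - s], [2·s·t + 2·t, s^2 + 2·s]].
At the point, J = [[-2.000, -16.500], [3.000, -0.750]] (det J = 51.000).
Solving J·Δ = −F gives Δ = (-0.232, 0.740).
Then the next iterate is (s, t)₁ = (-1.732, -2.260).
Re-evaluating at (-1.732, -2.260): F = (-0.14907, 0.04904), so ‖F‖₂ = 0.157.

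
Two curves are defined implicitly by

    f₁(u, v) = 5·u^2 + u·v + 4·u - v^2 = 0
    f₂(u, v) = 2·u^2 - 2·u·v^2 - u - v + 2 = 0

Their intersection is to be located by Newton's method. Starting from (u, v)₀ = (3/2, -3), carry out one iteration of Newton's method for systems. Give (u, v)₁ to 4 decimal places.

(0.9418, -2.3092)

At (3/2, -3): F = (3.7500, -19.0000).
Jacobian J = [[10·u + v + 4, u - 2·v], [4·u - 2·v^2 - 1, -4·u·v - 1]].
At the point, J = [[16.0000, 7.5000], [-13.0000, 17.0000]] (det J = 369.5000).
Solving J·Δ = −F gives Δ = (-0.5582, 0.6908).
Then the next iterate is (u, v)₁ = (0.9418, -2.3092).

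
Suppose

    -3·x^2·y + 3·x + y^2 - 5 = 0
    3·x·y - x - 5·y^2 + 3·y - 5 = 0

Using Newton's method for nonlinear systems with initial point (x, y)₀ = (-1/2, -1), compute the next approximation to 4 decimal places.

(-8.2159, -2.7273)

At (-1/2, -1): F = (-4.7500, -11.0000).
Jacobian J = [[-6·x·y + 3, -3·x^2 + 2·y], [3·y - 1, 3·x - 10·y + 3]].
At the point, J = [[0.0000, -2.7500], [-4.0000, 11.5000]] (det J = -11.0000).
Solving J·Δ = −F gives Δ = (-7.7159, -1.7273).
Then the next iterate is (x, y)₁ = (-8.2159, -2.7273).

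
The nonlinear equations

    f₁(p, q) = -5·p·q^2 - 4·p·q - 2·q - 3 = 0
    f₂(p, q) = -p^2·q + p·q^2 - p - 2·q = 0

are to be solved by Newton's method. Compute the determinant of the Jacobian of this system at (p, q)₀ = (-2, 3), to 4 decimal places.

-294.0000

J = [[-5·q^2 - 4·q, -10·p·q - 4·p - 2], [-2·p·q + q^2 - 1, -p^2 + 2·p·q - 2]].
At the point, J = [[-57.0000, 66.0000], [20.0000, -18.0000]].
det J = -294.0000.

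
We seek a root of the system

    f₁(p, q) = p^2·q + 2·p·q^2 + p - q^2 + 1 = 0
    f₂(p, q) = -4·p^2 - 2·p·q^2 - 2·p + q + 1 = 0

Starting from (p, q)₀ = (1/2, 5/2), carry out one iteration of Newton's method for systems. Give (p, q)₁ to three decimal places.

At (1/2, 5/2): F = (2.125, -4.750).
Jacobian J = [[2·p·q + 2·q^2 + 1, p^2 + 4·p·q - 2·q], [-8·p - 2·q^2 - 2, -4·p·q + 1]].
At the point, J = [[16.000, 0.250], [-18.500, -4.000]] (det J = -59.375).
Solving J·Δ = −F gives Δ = (-0.123, -0.618).
Then the next iterate is (p, q)₁ = (0.377, 1.882).

(0.377, 1.882)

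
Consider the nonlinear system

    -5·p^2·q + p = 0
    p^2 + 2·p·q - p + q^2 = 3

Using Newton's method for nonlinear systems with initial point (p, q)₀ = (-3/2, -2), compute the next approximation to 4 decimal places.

At (-3/2, -2): F = (21.0000, 10.7500).
Jacobian J = [[-10·p·q + 1, -5·p^2], [2·p + 2·q - 1, 2·p + 2·q]].
At the point, J = [[-29.0000, -11.2500], [-8.0000, -7.0000]] (det J = 113.0000).
Solving J·Δ = −F gives Δ = (0.2306, 1.2721).
Then the next iterate is (p, q)₁ = (-1.2694, -0.7279).

(-1.2694, -0.7279)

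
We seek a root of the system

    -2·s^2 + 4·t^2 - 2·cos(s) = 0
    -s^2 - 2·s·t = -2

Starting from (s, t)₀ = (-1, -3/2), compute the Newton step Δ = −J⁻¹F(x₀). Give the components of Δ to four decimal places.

At (-1, -3/2): F = (5.919395, -2.0000).
Jacobian J = [[-4·s + 2·sin(s), 8·t], [-2·s - 2·t, -2·s]].
At the point, J = [[2.317058, -12.0000], [5.0000, 2.0000]] (det J = 64.634116).
Solving J·Δ = −F gives Δ = (0.1882, 0.5296).

(0.1882, 0.5296)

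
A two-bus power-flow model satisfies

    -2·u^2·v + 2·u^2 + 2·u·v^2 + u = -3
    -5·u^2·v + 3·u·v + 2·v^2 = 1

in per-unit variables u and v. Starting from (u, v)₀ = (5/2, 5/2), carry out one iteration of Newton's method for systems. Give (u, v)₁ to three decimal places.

(2.004, 1.001)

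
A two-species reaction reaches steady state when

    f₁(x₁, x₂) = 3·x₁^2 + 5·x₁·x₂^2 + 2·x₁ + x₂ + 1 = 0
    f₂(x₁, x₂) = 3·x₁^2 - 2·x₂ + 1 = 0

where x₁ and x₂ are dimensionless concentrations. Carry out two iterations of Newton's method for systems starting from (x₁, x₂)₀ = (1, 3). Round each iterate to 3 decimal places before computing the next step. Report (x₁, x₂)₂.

(0.532, 0.780)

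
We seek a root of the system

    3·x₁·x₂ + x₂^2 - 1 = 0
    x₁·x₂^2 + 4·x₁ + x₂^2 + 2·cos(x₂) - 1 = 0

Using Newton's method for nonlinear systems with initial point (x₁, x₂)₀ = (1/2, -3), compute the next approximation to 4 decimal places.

(0.3114, -1.8451)

At (1/2, -3): F = (3.5000, 12.520015).
Jacobian J = [[3·x₂, 3·x₁ + 2·x₂], [x₂^2 + 4, 2·x₁·x₂ + 2·x₂ - 2·sin(x₂)]].
At the point, J = [[-9.0000, -4.5000], [13.0000, -8.717760]] (det J = 136.959840).
Solving J·Δ = −F gives Δ = (-0.1886, 1.1549).
Then the next iterate is (x₁, x₂)₁ = (0.3114, -1.8451).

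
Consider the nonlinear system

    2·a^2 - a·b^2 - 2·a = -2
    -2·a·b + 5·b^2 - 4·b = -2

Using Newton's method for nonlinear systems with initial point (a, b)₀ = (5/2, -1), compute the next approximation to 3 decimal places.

(1.010, -0.315)

At (5/2, -1): F = (7.000, 16.000).
Jacobian J = [[4·a - b^2 - 2, -2·a·b], [-2·b, -2·a + 10·b - 4]].
At the point, J = [[7.000, 5.000], [2.000, -19.000]] (det J = -143.000).
Solving J·Δ = −F gives Δ = (-1.490, 0.685).
Then the next iterate is (a, b)₁ = (1.010, -0.315).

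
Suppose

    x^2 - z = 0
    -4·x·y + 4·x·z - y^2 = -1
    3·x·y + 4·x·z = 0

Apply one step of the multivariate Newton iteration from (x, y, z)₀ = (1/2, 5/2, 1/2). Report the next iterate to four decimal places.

(0.2885, 1.2885, 0.0385)

At (1/2, 5/2, 1/2): F = (-0.2500, -9.2500, 4.7500).
Jacobian J = [[2·x, 0, -1], [-4·y + 4·z, -4·x - 2·y, 4·x], [3·y + 4·z, 3·x, 4·x]].
At the point, J = [[1.0000, 0.0000, -1.0000], [-8.0000, -7.0000, 2.0000], [9.5000, 1.5000, 2.0000]] (det J = -71.5000).
Solving J·Δ = −F gives Δ = (-0.2115, -1.2115, -0.4615).
Then the next iterate is (x, y, z)₁ = (0.2885, 1.2885, 0.0385).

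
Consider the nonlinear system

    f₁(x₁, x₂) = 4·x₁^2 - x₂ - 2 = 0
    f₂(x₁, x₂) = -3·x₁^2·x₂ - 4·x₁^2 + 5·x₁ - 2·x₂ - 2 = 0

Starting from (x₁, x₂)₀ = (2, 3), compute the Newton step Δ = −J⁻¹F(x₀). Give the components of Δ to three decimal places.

At (2, 3): F = (11.000, -50.000).
Jacobian J = [[8·x₁, -1], [-6·x₁·x₂ - 8·x₁ + 5, -3·x₁^2 - 2]].
At the point, J = [[16.000, -1.000], [-47.000, -14.000]] (det J = -271.000).
Solving J·Δ = −F gives Δ = (-0.753, -1.044).

(-0.753, -1.044)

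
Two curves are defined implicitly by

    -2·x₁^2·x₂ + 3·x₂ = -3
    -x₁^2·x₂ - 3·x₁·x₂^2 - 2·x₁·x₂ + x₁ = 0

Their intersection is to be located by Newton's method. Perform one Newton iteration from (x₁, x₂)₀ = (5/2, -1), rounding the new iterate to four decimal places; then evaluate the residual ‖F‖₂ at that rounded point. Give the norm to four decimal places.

3.4939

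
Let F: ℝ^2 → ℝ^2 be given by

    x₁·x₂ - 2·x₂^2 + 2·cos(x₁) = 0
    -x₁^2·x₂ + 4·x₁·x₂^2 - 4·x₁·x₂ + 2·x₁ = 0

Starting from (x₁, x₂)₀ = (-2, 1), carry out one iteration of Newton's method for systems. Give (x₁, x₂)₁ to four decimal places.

At (-2, 1): F = (-4.832294, -8.0000).
Jacobian J = [[x₂ - 2·sin(x₁), x₁ - 4·x₂], [-2·x₁·x₂ + 4·x₂^2 - 4·x₂ + 2, -x₁^2 + 8·x₁·x₂ - 4·x₁]].
At the point, J = [[2.818595, -6.0000], [6.0000, -12.0000]] (det J = 2.176862).
Solving J·Δ = −F gives Δ = (-4.5880, -2.9607).
Then the next iterate is (x₁, x₂)₁ = (-6.5880, -1.9607).

(-6.5880, -1.9607)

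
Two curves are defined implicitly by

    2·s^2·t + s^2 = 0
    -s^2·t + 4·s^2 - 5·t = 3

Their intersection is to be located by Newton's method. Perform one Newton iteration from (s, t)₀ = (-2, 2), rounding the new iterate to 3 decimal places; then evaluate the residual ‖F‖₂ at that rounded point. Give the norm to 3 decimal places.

6.006

At (-2, 2): F = (20.000, -5.000).
Jacobian J = [[4·s·t + 2·s, 2·s^2], [-2·s·t + 8·s, -s^2 - 5]].
At the point, J = [[-20.000, 8.000], [-8.000, -9.000]] (det J = 244.000).
Solving J·Δ = −F gives Δ = (0.574, -1.066).
Then the next iterate is (s, t)₁ = (-1.426, 0.934).
Re-evaluating at (-1.426, 0.934): F = (5.83201, -1.43536), so ‖F‖₂ = 6.006.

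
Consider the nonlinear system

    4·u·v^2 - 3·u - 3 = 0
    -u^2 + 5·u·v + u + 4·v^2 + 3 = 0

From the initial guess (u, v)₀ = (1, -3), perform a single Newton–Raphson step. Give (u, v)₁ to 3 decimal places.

(1.006, -1.742)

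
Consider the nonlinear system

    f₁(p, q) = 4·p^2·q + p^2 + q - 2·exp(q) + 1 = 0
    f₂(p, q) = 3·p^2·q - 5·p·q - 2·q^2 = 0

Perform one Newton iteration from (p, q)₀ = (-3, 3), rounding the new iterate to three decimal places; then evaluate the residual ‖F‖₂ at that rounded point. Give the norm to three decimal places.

At (-3, 3): F = (80.82893, 108.000).
Jacobian J = [[8·p·q + 2·p, 4·p^2 - 2·exp(q) + 1], [6·p·q - 5·q, 3·p^2 - 5·p - 4·q]].
At the point, J = [[-78.000, -3.17107], [-69.000, 30.000]] (det J = -2558.80410).
Solving J·Δ = −F gives Δ = (1.081, -1.113).
Then the next iterate is (p, q)₁ = (-1.919, 1.887).
Re-evaluating at (-1.919, 1.887): F = (21.16645, 31.83120), so ‖F‖₂ = 38.226.

38.226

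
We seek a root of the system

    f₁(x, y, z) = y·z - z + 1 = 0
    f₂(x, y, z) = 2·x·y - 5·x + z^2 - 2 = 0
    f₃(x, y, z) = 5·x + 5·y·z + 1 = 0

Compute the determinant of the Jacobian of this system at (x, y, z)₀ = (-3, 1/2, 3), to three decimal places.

135.000

J = [[0, z, y - 1], [2·y - 5, 2·x, 2·z], [5, 5·z, 5·y]].
At the point, J = [[0.000, 3.000, -0.500], [-4.000, -6.000, 6.000], [5.000, 15.000, 2.500]].
det J = 135.000.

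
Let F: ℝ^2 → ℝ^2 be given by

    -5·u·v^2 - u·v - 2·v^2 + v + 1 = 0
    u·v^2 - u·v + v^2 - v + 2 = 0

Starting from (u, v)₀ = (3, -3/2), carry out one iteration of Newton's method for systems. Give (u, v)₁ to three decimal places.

At (3, -3/2): F = (-34.250, 17.000).
Jacobian J = [[-5·v^2 - v, -10·u·v - u - 4·v + 1], [v^2 - v, 2·u·v - u + 2·v - 1]].
At the point, J = [[-9.750, 49.000], [3.750, -16.000]] (det J = -27.750).
Solving J·Δ = −F gives Δ = (-10.270, -1.345).
Then the next iterate is (u, v)₁ = (-7.270, -2.845).

(-7.270, -2.845)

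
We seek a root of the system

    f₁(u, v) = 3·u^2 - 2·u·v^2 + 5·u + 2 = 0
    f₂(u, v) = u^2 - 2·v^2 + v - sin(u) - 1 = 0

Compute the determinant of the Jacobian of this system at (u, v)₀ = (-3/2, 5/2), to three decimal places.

194.561

J = [[6·u - 2·v^2 + 5, -4·u·v], [2·u - cos(u), -4·v + 1]].
At the point, J = [[-16.500, 15.000], [-3.07074, -9.000]].
det J = 194.561.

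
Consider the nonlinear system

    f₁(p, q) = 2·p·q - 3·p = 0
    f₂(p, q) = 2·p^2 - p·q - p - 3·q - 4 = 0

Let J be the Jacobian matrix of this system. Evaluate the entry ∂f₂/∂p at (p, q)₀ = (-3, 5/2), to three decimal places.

∂f₂/∂p = 4·p - q - 1.
At (-3, 5/2) this is -15.500.

-15.500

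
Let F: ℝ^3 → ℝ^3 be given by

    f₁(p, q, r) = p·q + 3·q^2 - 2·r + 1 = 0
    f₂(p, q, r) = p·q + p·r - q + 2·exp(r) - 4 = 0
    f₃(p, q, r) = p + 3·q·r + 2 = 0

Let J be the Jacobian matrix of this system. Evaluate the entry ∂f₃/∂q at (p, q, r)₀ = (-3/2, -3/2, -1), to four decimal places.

∂f₃/∂q = 3·r.
At (-3/2, -3/2, -1) this is -3.0000.

-3.0000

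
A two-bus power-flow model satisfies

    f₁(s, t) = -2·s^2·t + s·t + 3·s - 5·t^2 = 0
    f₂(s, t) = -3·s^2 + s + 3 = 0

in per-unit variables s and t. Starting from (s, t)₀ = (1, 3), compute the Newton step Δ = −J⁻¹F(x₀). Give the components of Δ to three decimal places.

(0.200, -1.490)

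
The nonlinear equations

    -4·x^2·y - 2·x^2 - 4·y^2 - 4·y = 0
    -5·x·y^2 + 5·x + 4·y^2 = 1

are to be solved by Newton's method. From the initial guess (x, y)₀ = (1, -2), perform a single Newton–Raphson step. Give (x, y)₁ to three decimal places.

(1.048, -1.821)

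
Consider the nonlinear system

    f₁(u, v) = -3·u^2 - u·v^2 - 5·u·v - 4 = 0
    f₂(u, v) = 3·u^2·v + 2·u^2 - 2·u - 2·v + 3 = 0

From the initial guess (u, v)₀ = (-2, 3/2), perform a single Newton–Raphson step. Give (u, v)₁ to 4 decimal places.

(-1.0542, 1.1482)

At (-2, 3/2): F = (3.5000, 30.0000).
Jacobian J = [[-6·u - v^2 - 5·v, -2·u·v - 5·u], [6·u·v + 4·u - 2, 3·u^2 - 2]].
At the point, J = [[2.2500, 16.0000], [-28.0000, 10.0000]] (det J = 470.5000).
Solving J·Δ = −F gives Δ = (0.9458, -0.3518).
Then the next iterate is (u, v)₁ = (-1.0542, 1.1482).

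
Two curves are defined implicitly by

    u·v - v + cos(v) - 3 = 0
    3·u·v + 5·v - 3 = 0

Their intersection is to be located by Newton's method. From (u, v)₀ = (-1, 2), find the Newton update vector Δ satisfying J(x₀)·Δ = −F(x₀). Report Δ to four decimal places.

At (-1, 2): F = (-7.416147, 1.0000).
Jacobian J = [[v, u - sin(v) - 1], [3·v, 3·u + 5]].
At the point, J = [[2.0000, -2.909297], [6.0000, 2.0000]] (det J = 21.455785).
Solving J·Δ = −F gives Δ = (0.5557, -2.1671).

(0.5557, -2.1671)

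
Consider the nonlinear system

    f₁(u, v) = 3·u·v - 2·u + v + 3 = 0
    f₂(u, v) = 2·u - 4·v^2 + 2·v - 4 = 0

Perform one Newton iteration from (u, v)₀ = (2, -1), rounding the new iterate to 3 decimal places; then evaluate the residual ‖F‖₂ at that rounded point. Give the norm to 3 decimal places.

At (2, -1): F = (-8.000, -6.000).
Jacobian J = [[3·v - 2, 3·u + 1], [2, -8·v + 2]].
At the point, J = [[-5.000, 7.000], [2.000, 10.000]] (det J = -64.000).
Solving J·Δ = −F gives Δ = (-0.594, 0.719).
Then the next iterate is (u, v)₁ = (1.406, -0.281).
Re-evaluating at (1.406, -0.281): F = (-1.27826, -2.06584), so ‖F‖₂ = 2.429.

2.429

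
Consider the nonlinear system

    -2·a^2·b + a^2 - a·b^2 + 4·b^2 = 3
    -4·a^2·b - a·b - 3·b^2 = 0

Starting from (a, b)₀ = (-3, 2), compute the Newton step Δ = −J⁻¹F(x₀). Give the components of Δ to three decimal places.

At (-3, 2): F = (-2.000, -78.000).
Jacobian J = [[-4·a·b + 2·a - b^2, -2·a^2 - 2·a·b + 8·b], [-8·a·b - b, -4·a^2 - a - 6·b]].
At the point, J = [[14.000, 10.000], [46.000, -45.000]] (det J = -1090.000).
Solving J·Δ = −F gives Δ = (0.798, -0.917).

(0.798, -0.917)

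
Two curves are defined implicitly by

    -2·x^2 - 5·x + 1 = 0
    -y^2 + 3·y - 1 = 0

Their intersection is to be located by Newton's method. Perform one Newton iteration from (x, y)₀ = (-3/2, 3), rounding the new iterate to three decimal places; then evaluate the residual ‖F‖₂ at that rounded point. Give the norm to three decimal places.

At (-3/2, 3): F = (4.000, -1.000).
Jacobian J = [[-4·x - 5, 0], [0, -2·y + 3]].
At the point, J = [[1.000, 0.000], [0.000, -3.000]] (det J = -3.000).
Solving J·Δ = −F gives Δ = (-4.000, -0.333).
Then the next iterate is (x, y)₁ = (-5.500, 2.667).
Re-evaluating at (-5.500, 2.667): F = (-32.000, -0.11189), so ‖F‖₂ = 32.000.

32.000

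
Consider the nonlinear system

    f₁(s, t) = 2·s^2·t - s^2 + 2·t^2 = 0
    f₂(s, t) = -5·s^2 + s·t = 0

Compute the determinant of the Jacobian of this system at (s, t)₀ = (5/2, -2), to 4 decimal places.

59.0000

J = [[4·s·t - 2·s, 2·s^2 + 4·t], [-10·s + t, s]].
At the point, J = [[-25.0000, 4.5000], [-27.0000, 2.5000]].
det J = 59.0000.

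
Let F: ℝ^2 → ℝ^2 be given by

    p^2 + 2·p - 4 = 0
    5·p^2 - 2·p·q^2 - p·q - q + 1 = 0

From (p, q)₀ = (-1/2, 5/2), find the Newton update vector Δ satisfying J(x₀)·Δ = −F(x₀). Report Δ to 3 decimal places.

At (-1/2, 5/2): F = (-4.750, 7.250).
Jacobian J = [[2·p + 2, 0], [10·p - 2·q^2 - q, -4·p·q - p - 1]].
At the point, J = [[1.000, 0.000], [-20.000, 4.500]] (det J = 4.500).
Solving J·Δ = −F gives Δ = (4.750, 19.500).

(4.750, 19.500)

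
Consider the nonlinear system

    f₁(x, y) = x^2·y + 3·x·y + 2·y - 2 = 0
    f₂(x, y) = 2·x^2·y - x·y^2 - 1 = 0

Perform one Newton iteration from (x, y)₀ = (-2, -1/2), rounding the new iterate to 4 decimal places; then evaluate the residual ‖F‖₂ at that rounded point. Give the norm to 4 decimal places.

41.1007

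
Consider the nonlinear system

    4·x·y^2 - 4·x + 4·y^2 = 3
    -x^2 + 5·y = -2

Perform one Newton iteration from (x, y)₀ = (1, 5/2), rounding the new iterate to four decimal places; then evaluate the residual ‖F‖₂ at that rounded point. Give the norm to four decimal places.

10.6852

At (1, 5/2): F = (43.0000, 13.5000).
Jacobian J = [[4·y^2 - 4, 8·x·y + 8·y], [-2·x, 5]].
At the point, J = [[21.0000, 40.0000], [-2.0000, 5.0000]] (det J = 185.0000).
Solving J·Δ = −F gives Δ = (1.7568, -1.9973).
Then the next iterate is (x, y)₁ = (2.7568, 0.5027).
Re-evaluating at (2.7568, 0.5027): F = (-10.229717, -3.086446), so ‖F‖₂ = 10.6852.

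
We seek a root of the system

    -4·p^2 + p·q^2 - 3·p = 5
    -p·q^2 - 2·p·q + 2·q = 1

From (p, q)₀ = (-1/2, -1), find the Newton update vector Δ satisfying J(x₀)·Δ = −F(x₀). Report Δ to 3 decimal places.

At (-1/2, -1): F = (-5.000, -3.500).
Jacobian J = [[-8·p + q^2 - 3, 2·p·q], [-q^2 - 2·q, -2·p·q - 2·p + 2]].
At the point, J = [[2.000, 1.000], [1.000, 2.000]] (det J = 3.000).
Solving J·Δ = −F gives Δ = (2.167, 0.667).

(2.167, 0.667)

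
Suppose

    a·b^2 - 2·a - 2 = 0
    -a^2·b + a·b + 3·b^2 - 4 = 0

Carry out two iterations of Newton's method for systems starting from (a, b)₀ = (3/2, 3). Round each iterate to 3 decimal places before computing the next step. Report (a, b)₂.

At (3/2, 3): F = (8.500, 20.750).
Jacobian J = [[b^2 - 2, 2·a·b], [-2·a·b + b, -a^2 + a + 6·b]].
At the point, J = [[7.000, 9.000], [-6.000, 17.250]] (det J = 174.750).
Solving J·Δ = −F gives Δ = (0.230, -1.123).
Then the next iterate is (a, b)₁ = (1.730, 1.877).
Round to (1.730, 1.877) and repeat: F = (0.63501, 4.19892), J = [[1.52313, 6.49442], [-4.61742, 9.99910]].
Δ = (0.463, -0.206), so (a, b)₂ = (2.193, 1.671).

(2.193, 1.671)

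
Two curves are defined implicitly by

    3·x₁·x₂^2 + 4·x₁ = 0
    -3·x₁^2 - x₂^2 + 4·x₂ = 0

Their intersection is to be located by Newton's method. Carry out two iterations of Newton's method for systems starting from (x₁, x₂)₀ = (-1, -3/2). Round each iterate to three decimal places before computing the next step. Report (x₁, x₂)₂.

(-1.275, 0.494)

At (-1, -3/2): F = (-10.750, -11.250).
Jacobian J = [[3·x₂^2 + 4, 6·x₁·x₂], [-6·x₁, -2·x₂ + 4]].
At the point, J = [[10.750, 9.000], [6.000, 7.000]] (det J = 21.250).
Solving J·Δ = −F gives Δ = (-1.224, 2.656).
Then the next iterate is (x₁, x₂)₁ = (-2.224, 1.156).
Round to (-2.224, 1.156) and repeat: F = (-17.81203, -11.55086), J = [[8.00901, -15.42566], [13.344, 1.688]].
Δ = (0.949, -0.662), so (x₁, x₂)₂ = (-1.275, 0.494).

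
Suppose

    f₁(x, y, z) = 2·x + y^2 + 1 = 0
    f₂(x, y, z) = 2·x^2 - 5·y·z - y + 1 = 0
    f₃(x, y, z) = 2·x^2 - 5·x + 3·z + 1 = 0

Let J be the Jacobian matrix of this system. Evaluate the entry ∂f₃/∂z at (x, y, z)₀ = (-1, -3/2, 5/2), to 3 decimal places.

∂f₃/∂z = 3.
At (-1, -3/2, 5/2) this is 3.000.

3.000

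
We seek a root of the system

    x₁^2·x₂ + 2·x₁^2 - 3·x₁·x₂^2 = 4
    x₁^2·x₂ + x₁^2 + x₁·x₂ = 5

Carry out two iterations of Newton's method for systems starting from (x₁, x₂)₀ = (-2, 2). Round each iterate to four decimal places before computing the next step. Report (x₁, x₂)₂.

At (-2, 2): F = (36.0000, 3.0000).
Jacobian J = [[2·x₁·x₂ + 4·x₁ - 3·x₂^2, x₁^2 - 6·x₁·x₂], [2·x₁·x₂ + 2·x₁ + x₂, x₁^2 + x₁]].
At the point, J = [[-28.0000, 28.0000], [-10.0000, 2.0000]] (det J = 224.0000).
Solving J·Δ = −F gives Δ = (0.0536, -1.2321).
Then the next iterate is (x₁, x₂)₁ = (-1.9464, 0.7679).
Round to (-1.9464, 0.7679) and repeat: F = (9.929318, 0.203001), J = [[-12.543892, 12.756316], [-6.114181, 1.842073]].
Δ = (-0.2861, -1.0597), so (x₁, x₂)₂ = (-2.2325, -0.2918).

(-2.2325, -0.2918)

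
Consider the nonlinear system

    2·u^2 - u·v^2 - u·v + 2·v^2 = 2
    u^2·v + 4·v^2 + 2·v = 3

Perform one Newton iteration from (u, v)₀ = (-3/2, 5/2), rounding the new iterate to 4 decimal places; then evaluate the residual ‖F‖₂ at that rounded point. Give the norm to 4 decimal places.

10.5455

At (-3/2, 5/2): F = (28.1250, 32.6250).
Jacobian J = [[4·u - v^2 - v, -2·u·v - u + 4·v], [2·u·v, u^2 + 8·v + 2]].
At the point, J = [[-14.7500, 19.0000], [-7.5000, 24.2500]] (det J = -215.1875).
Solving J·Δ = −F gives Δ = (0.2888, -1.2560).
Then the next iterate is (u, v)₁ = (-1.2112, 1.2440).
Re-evaluating at (-1.2112, 1.2440): F = (7.410191, 7.503099), so ‖F‖₂ = 10.5455.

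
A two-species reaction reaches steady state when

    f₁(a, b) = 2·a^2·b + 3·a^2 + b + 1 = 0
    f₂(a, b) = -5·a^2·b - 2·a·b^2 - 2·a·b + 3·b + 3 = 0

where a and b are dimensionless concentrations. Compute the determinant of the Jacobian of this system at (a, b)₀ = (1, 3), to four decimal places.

-126.0000

J = [[4·a·b + 6·a, 2·a^2 + 1], [-10·a·b - 2·b^2 - 2·b, -5·a^2 - 4·a·b - 2·a + 3]].
At the point, J = [[18.0000, 3.0000], [-54.0000, -16.0000]].
det J = -126.0000.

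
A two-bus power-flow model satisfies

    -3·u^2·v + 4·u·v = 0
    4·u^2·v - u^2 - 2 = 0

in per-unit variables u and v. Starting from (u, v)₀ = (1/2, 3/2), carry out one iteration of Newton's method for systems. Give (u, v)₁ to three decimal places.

(1.092, -0.711)

At (1/2, 3/2): F = (1.875, -0.750).
Jacobian J = [[-6·u·v + 4·v, -3·u^2 + 4·u], [8·u·v - 2·u, 4·u^2]].
At the point, J = [[1.500, 1.250], [5.000, 1.000]] (det J = -4.750).
Solving J·Δ = −F gives Δ = (0.592, -2.211).
Then the next iterate is (u, v)₁ = (1.092, -0.711).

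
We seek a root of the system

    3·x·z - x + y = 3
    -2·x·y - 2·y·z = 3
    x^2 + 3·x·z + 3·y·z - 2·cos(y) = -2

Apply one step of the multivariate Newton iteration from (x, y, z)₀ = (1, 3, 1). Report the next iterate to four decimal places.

(6.6645, -8.1645, 0.2785)

At (1, 3, 1): F = (2.0000, -15.0000, 16.979985).
Jacobian J = [[3·z - 1, 1, 3·x], [-2·y, -2·x - 2·z, -2·y], [2·x + 3·z, 3·z + 2·sin(y), 3·x + 3·y]].
At the point, J = [[2.0000, 1.0000, 3.0000], [-6.0000, -4.0000, -6.0000], [5.0000, 3.282240, 12.0000]] (det J = -13.693440).
Solving J·Δ = −F gives Δ = (5.6645, -11.1645, -0.7215).
Then the next iterate is (x, y, z)₁ = (6.6645, -8.1645, 0.2785).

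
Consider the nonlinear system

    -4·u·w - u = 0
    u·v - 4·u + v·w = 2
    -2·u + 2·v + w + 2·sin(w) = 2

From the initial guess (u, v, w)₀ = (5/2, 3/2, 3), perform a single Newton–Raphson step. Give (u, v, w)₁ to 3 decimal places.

(-3.781, -2.014, 7.915)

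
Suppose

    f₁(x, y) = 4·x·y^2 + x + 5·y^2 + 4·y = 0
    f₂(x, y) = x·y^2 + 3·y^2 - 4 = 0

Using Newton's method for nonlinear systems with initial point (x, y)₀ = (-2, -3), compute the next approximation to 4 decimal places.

At (-2, -3): F = (-41.0000, 5.0000).
Jacobian J = [[4·y^2 + 1, 8·x·y + 10·y + 4], [y^2, 2·x·y + 6·y]].
At the point, J = [[37.0000, 22.0000], [9.0000, -6.0000]] (det J = -420.0000).
Solving J·Δ = −F gives Δ = (0.3238, 1.3190).
Then the next iterate is (x, y)₁ = (-1.6762, -1.6810).

(-1.6762, -1.6810)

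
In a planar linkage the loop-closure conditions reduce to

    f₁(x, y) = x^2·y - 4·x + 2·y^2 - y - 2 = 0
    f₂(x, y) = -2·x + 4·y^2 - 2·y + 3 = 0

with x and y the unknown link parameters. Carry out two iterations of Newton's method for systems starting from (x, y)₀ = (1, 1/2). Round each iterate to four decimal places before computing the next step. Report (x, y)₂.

At (1, 1/2): F = (-5.5000, 1.0000).
Jacobian J = [[2·x·y - 4, x^2 + 4·y - 1], [-2, 8·y - 2]].
At the point, J = [[-3.0000, 2.0000], [-2.0000, 2.0000]] (det J = -2.0000).
Solving J·Δ = −F gives Δ = (-6.5000, -7.0000).
Then the next iterate is (x, y)₁ = (-5.5000, -6.5000).
Round to (-5.5000, -6.5000) and repeat: F = (-85.6250, 196.0000), J = [[67.5000, 3.2500], [-2.0000, -54.0000]].
Δ = (1.0957, 3.5890), so (x, y)₂ = (-4.4043, -2.9110).

(-4.4043, -2.9110)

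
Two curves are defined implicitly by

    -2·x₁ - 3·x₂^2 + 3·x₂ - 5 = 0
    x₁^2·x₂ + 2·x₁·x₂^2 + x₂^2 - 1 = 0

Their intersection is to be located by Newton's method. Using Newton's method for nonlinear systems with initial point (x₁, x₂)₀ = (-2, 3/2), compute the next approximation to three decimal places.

At (-2, 3/2): F = (-3.250, -1.750).
Jacobian J = [[-2, -6·x₂ + 3], [2·x₁·x₂ + 2·x₂^2, x₁^2 + 4·x₁·x₂ + 2·x₂]].
At the point, J = [[-2.000, -6.000], [-1.500, -5.000]] (det J = 1.000).
Solving J·Δ = −F gives Δ = (-5.750, 1.375).
Then the next iterate is (x₁, x₂)₁ = (-7.750, 2.875).

(-7.750, 2.875)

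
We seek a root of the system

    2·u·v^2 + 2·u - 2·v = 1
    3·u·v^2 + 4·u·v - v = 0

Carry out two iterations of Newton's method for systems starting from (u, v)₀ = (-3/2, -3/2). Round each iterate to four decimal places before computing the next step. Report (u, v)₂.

(0.8607, 4.3249)

At (-3/2, -3/2): F = (-7.7500, 0.3750).
Jacobian J = [[2·v^2 + 2, 4·u·v - 2], [3·v^2 + 4·v, 6·u·v + 4·u - 1]].
At the point, J = [[6.5000, 7.0000], [0.7500, 6.5000]] (det J = 37.0000).
Solving J·Δ = −F gives Δ = (1.4324, -0.2230).
Then the next iterate is (u, v)₁ = (-0.0676, -1.7230).
Round to (-0.0676, -1.7230) and repeat: F = (1.909428, 1.586841), J = [[7.937458, -1.534101], [2.014187, -0.571551]].
Δ = (0.9283, 6.0479), so (u, v)₂ = (0.8607, 4.3249).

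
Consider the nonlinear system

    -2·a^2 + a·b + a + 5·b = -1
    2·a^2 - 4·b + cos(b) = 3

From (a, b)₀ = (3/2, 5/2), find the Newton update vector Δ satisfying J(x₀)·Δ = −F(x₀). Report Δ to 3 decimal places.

(-0.184, -2.263)

At (3/2, 5/2): F = (14.250, -9.30114).
Jacobian J = [[-4·a + b + 1, a + 5], [4·a, -sin(b) - 4]].
At the point, J = [[-2.500, 6.500], [6.000, -4.59847]] (det J = -27.50382).
Solving J·Δ = −F gives Δ = (-0.184, -2.263).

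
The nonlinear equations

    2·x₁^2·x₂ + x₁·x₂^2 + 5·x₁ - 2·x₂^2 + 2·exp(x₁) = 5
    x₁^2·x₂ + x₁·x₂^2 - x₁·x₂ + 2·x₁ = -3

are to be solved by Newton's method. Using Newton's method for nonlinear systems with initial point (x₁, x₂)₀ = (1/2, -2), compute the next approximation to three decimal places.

At (1/2, -2): F = (-6.20256, 6.500).
Jacobian J = [[4·x₁·x₂ + x₂^2 + 2·exp(x₁) + 5, 2·x₁^2 + 2·x₁·x₂ - 4·x₂], [2·x₁·x₂ + x₂^2 - x₂ + 2, x₁^2 + 2·x₁·x₂ - x₁]].
At the point, J = [[8.29744, 6.500], [6.000, -2.250]] (det J = -57.66925).
Solving J·Δ = −F gives Δ = (-0.491, 1.581).
Then the next iterate is (x₁, x₂)₁ = (0.009, -0.419).

(0.009, -0.419)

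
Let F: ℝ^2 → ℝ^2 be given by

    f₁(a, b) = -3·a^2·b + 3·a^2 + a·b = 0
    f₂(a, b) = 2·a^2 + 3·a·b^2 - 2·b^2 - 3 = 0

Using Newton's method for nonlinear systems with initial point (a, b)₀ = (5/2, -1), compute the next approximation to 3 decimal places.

(1.189, -1.186)

At (5/2, -1): F = (35.000, 15.000).
Jacobian J = [[-6·a·b + 6·a + b, -3·a^2 + a], [4·a + 3·b^2, 6·a·b - 4·b]].
At the point, J = [[29.000, -16.250], [13.000, -11.000]] (det J = -107.750).
Solving J·Δ = −F gives Δ = (-1.311, -0.186).
Then the next iterate is (a, b)₁ = (1.189, -1.186).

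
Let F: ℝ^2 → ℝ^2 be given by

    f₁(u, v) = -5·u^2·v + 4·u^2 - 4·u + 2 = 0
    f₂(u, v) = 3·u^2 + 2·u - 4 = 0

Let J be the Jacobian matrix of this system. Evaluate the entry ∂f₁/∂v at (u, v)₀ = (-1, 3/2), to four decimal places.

∂f₁/∂v = -5·u^2.
At (-1, 3/2) this is -5.0000.

-5.0000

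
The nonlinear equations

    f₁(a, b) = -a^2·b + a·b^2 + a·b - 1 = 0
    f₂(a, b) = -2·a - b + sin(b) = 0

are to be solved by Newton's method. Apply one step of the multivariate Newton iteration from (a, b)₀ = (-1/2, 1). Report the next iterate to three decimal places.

(0.014, 0.595)

At (-1/2, 1): F = (-2.250, 0.84147).
Jacobian J = [[-2·a·b + b^2 + b, -a^2 + 2·a·b + a], [-2, cos(b) - 1]].
At the point, J = [[3.000, -1.750], [-2.000, -0.45970]] (det J = -4.87909).
Solving J·Δ = −F gives Δ = (0.514, -0.405).
Then the next iterate is (a, b)₁ = (0.014, 0.595).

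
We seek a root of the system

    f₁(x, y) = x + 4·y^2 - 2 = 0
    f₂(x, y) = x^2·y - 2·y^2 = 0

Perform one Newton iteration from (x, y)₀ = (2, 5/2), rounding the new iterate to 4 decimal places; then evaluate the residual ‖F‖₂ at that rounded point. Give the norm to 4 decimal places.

At (2, 5/2): F = (25.0000, -2.5000).
Jacobian J = [[1, 8·y], [2·x·y, x^2 - 4·y]].
At the point, J = [[1.0000, 20.0000], [10.0000, -6.0000]] (det J = -206.0000).
Solving J·Δ = −F gives Δ = (-0.4854, -1.2257).
Then the next iterate is (x, y)₁ = (1.5146, 1.2743).
Re-evaluating at (1.5146, 1.2743): F = (6.009962, -0.324420), so ‖F‖₂ = 6.0187.

6.0187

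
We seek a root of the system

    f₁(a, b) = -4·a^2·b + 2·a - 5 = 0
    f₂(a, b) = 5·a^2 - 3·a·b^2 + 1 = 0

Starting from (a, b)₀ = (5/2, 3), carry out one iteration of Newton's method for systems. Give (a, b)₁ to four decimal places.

(1.5259, 2.2600)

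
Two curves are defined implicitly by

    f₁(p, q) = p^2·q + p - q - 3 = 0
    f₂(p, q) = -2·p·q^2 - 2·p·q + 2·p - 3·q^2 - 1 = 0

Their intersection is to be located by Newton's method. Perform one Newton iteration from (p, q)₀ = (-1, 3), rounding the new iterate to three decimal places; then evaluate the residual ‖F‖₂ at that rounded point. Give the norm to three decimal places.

38.458

At (-1, 3): F = (-4.000, -6.000).
Jacobian J = [[2·p·q + 1, p^2 - 1], [-2·q^2 - 2·q + 2, -4·p·q - 2·p - 6·q]].
At the point, J = [[-5.000, 0.000], [-22.000, -4.000]] (det J = 20.000).
Solving J·Δ = −F gives Δ = (-0.800, 2.900).
Then the next iterate is (p, q)₁ = (-1.800, 5.900).
Re-evaluating at (-1.800, 5.900): F = (8.416, 37.526), so ‖F‖₂ = 38.458.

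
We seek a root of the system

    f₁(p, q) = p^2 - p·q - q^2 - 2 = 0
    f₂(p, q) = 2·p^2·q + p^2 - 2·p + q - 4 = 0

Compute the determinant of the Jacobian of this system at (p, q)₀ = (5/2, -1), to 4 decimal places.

J = [[2·p - q, -p - 2·q], [4·p·q + 2·p - 2, 2·p^2 + 1]].
At the point, J = [[6.0000, -0.5000], [-7.0000, 13.5000]].
det J = 77.5000.

77.5000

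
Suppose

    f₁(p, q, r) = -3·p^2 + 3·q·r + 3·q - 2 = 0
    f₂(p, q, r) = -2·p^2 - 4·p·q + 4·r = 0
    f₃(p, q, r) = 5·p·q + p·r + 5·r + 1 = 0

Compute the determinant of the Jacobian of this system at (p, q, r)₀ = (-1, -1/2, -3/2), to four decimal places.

J = [[-6·p, 3·r + 3, 3·q], [-4·p - 4·q, -4·p, 4], [5·q + r, 5·p, p + 5]].
At the point, J = [[6.0000, -1.5000, -1.5000], [6.0000, 4.0000, 4.0000], [-4.0000, -5.0000, 4.0000]].
det J = 297.0000.

297.0000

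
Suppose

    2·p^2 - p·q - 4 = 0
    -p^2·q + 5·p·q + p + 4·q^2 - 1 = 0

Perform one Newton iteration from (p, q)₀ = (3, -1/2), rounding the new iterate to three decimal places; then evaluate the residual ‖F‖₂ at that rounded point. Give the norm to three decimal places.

4.263

At (3, -1/2): F = (15.500, 0.000).
Jacobian J = [[4·p - q, -p], [-2·p·q + 5·q + 1, -p^2 + 5·p + 8·q]].
At the point, J = [[12.500, -3.000], [1.500, 2.000]] (det J = 29.500).
Solving J·Δ = −F gives Δ = (-1.051, 0.788).
Then the next iterate is (p, q)₁ = (1.949, 0.288).
Re-evaluating at (1.949, 0.288): F = (3.03589, 2.99334), so ‖F‖₂ = 4.263.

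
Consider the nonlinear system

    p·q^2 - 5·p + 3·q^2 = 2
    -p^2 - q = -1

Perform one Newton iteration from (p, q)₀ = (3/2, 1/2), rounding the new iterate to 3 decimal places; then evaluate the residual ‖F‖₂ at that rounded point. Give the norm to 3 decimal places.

2.376

At (3/2, 1/2): F = (-8.375, -1.750).
Jacobian J = [[q^2 - 5, 2·p·q + 6·q], [-2·p, -1]].
At the point, J = [[-4.750, 4.500], [-3.000, -1.000]] (det J = 18.250).
Solving J·Δ = −F gives Δ = (-0.890, 0.921).
Then the next iterate is (p, q)₁ = (0.610, 1.421).
Re-evaluating at (0.610, 1.421): F = (2.23946, -0.79310), so ‖F‖₂ = 2.376.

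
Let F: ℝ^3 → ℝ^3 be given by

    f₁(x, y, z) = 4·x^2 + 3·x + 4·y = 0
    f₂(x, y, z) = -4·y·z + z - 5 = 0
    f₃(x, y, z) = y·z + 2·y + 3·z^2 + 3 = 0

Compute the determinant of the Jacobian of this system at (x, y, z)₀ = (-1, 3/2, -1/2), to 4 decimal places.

J = [[8·x + 3, 4, 0], [0, -4·z, -4·y + 1], [0, z + 2, y + 6·z]].
At the point, J = [[-5.0000, 4.0000, 0.0000], [0.0000, 2.0000, -5.0000], [0.0000, 1.5000, -1.5000]].
det J = -22.5000.

-22.5000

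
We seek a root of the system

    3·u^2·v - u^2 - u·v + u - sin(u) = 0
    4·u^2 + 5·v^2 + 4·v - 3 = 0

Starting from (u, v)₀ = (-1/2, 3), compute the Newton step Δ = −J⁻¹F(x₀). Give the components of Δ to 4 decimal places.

(0.1358, -1.6017)

At (-1/2, 3): F = (3.479426, 55.0000).
Jacobian J = [[6·u·v - 2·u - v - cos(u) + 1, 3·u^2 - u], [8·u, 10·v + 4]].
At the point, J = [[-10.877583, 1.2500], [-4.0000, 34.0000]] (det J = -364.837807).
Solving J·Δ = −F gives Δ = (0.1358, -1.6017).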